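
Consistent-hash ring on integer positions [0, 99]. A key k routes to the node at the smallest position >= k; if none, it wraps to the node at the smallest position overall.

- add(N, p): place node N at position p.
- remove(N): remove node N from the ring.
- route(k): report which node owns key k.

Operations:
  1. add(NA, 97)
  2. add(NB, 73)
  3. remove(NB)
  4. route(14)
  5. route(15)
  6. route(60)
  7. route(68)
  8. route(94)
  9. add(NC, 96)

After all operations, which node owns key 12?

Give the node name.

Answer: NC

Derivation:
Op 1: add NA@97 -> ring=[97:NA]
Op 2: add NB@73 -> ring=[73:NB,97:NA]
Op 3: remove NB -> ring=[97:NA]
Op 4: route key 14: smallest pos >= 14 is 97 -> NA
Op 5: route key 15: smallest pos >= 15 is 97 -> NA
Op 6: route key 60: smallest pos >= 60 is 97 -> NA
Op 7: route key 68: smallest pos >= 68 is 97 -> NA
Op 8: route key 94: smallest pos >= 94 is 97 -> NA
Op 9: add NC@96 -> ring=[96:NC,97:NA]
Final route key 12: smallest pos >= 12 is 96 -> NC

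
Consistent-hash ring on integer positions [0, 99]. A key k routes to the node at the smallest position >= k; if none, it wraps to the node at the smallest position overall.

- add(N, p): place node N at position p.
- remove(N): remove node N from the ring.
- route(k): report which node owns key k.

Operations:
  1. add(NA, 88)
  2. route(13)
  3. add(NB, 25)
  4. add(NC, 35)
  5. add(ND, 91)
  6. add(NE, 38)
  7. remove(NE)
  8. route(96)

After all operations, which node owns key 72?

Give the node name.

Answer: NA

Derivation:
Op 1: add NA@88 -> ring=[88:NA]
Op 2: route key 13: smallest pos >= 13 is 88 -> NA
Op 3: add NB@25 -> ring=[25:NB,88:NA]
Op 4: add NC@35 -> ring=[25:NB,35:NC,88:NA]
Op 5: add ND@91 -> ring=[25:NB,35:NC,88:NA,91:ND]
Op 6: add NE@38 -> ring=[25:NB,35:NC,38:NE,88:NA,91:ND]
Op 7: remove NE -> ring=[25:NB,35:NC,88:NA,91:ND]
Op 8: route key 96: none >= 96, wrap to smallest pos 25 -> NB
Final route key 72: smallest pos >= 72 is 88 -> NA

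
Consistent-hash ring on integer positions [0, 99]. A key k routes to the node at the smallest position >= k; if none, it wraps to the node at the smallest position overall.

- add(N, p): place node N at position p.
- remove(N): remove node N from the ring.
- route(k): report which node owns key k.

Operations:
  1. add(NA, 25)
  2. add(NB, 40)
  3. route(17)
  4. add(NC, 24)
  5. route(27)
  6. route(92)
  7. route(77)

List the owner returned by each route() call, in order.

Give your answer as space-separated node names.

Answer: NA NB NC NC

Derivation:
Op 1: add NA@25 -> ring=[25:NA]
Op 2: add NB@40 -> ring=[25:NA,40:NB]
Op 3: route key 17: smallest pos >= 17 is 25 -> NA
Op 4: add NC@24 -> ring=[24:NC,25:NA,40:NB]
Op 5: route key 27: smallest pos >= 27 is 40 -> NB
Op 6: route key 92: none >= 92, wrap to smallest pos 24 -> NC
Op 7: route key 77: none >= 77, wrap to smallest pos 24 -> NC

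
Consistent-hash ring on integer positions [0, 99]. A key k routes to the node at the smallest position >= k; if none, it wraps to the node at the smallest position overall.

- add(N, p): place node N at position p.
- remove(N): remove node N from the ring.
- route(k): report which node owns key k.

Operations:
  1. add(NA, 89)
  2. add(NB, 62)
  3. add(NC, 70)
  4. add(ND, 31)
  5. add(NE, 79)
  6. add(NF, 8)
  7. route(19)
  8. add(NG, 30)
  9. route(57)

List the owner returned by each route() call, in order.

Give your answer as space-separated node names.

Op 1: add NA@89 -> ring=[89:NA]
Op 2: add NB@62 -> ring=[62:NB,89:NA]
Op 3: add NC@70 -> ring=[62:NB,70:NC,89:NA]
Op 4: add ND@31 -> ring=[31:ND,62:NB,70:NC,89:NA]
Op 5: add NE@79 -> ring=[31:ND,62:NB,70:NC,79:NE,89:NA]
Op 6: add NF@8 -> ring=[8:NF,31:ND,62:NB,70:NC,79:NE,89:NA]
Op 7: route key 19: smallest pos >= 19 is 31 -> ND
Op 8: add NG@30 -> ring=[8:NF,30:NG,31:ND,62:NB,70:NC,79:NE,89:NA]
Op 9: route key 57: smallest pos >= 57 is 62 -> NB

Answer: ND NB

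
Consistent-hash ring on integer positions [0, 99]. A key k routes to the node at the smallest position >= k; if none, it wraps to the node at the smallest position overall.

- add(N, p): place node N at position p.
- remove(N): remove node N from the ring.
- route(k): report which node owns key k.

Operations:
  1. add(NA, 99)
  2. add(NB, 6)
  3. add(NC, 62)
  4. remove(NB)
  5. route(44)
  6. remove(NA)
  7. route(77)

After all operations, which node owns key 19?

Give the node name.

Answer: NC

Derivation:
Op 1: add NA@99 -> ring=[99:NA]
Op 2: add NB@6 -> ring=[6:NB,99:NA]
Op 3: add NC@62 -> ring=[6:NB,62:NC,99:NA]
Op 4: remove NB -> ring=[62:NC,99:NA]
Op 5: route key 44: smallest pos >= 44 is 62 -> NC
Op 6: remove NA -> ring=[62:NC]
Op 7: route key 77: none >= 77, wrap to smallest pos 62 -> NC
Final route key 19: smallest pos >= 19 is 62 -> NC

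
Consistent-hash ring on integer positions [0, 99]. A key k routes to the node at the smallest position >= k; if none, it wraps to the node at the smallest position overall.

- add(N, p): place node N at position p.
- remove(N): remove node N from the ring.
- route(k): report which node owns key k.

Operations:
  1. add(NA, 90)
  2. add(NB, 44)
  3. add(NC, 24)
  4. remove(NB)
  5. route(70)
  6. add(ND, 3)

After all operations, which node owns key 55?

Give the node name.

Answer: NA

Derivation:
Op 1: add NA@90 -> ring=[90:NA]
Op 2: add NB@44 -> ring=[44:NB,90:NA]
Op 3: add NC@24 -> ring=[24:NC,44:NB,90:NA]
Op 4: remove NB -> ring=[24:NC,90:NA]
Op 5: route key 70: smallest pos >= 70 is 90 -> NA
Op 6: add ND@3 -> ring=[3:ND,24:NC,90:NA]
Final route key 55: smallest pos >= 55 is 90 -> NA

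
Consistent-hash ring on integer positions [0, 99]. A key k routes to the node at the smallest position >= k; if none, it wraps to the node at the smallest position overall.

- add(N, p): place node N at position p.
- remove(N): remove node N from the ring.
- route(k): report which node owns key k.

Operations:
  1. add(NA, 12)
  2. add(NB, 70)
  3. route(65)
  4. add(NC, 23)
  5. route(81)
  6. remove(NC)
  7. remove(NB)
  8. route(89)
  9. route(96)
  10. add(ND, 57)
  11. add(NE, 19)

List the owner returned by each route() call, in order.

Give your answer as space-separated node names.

Op 1: add NA@12 -> ring=[12:NA]
Op 2: add NB@70 -> ring=[12:NA,70:NB]
Op 3: route key 65: smallest pos >= 65 is 70 -> NB
Op 4: add NC@23 -> ring=[12:NA,23:NC,70:NB]
Op 5: route key 81: none >= 81, wrap to smallest pos 12 -> NA
Op 6: remove NC -> ring=[12:NA,70:NB]
Op 7: remove NB -> ring=[12:NA]
Op 8: route key 89: none >= 89, wrap to smallest pos 12 -> NA
Op 9: route key 96: none >= 96, wrap to smallest pos 12 -> NA
Op 10: add ND@57 -> ring=[12:NA,57:ND]
Op 11: add NE@19 -> ring=[12:NA,19:NE,57:ND]

Answer: NB NA NA NA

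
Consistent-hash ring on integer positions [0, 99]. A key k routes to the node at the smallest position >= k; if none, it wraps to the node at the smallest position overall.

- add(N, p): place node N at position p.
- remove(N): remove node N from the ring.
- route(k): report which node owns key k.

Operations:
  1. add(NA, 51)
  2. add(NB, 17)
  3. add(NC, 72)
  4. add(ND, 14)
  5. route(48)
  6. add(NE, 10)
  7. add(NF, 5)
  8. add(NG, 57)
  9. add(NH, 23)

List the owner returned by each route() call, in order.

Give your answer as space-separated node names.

Answer: NA

Derivation:
Op 1: add NA@51 -> ring=[51:NA]
Op 2: add NB@17 -> ring=[17:NB,51:NA]
Op 3: add NC@72 -> ring=[17:NB,51:NA,72:NC]
Op 4: add ND@14 -> ring=[14:ND,17:NB,51:NA,72:NC]
Op 5: route key 48: smallest pos >= 48 is 51 -> NA
Op 6: add NE@10 -> ring=[10:NE,14:ND,17:NB,51:NA,72:NC]
Op 7: add NF@5 -> ring=[5:NF,10:NE,14:ND,17:NB,51:NA,72:NC]
Op 8: add NG@57 -> ring=[5:NF,10:NE,14:ND,17:NB,51:NA,57:NG,72:NC]
Op 9: add NH@23 -> ring=[5:NF,10:NE,14:ND,17:NB,23:NH,51:NA,57:NG,72:NC]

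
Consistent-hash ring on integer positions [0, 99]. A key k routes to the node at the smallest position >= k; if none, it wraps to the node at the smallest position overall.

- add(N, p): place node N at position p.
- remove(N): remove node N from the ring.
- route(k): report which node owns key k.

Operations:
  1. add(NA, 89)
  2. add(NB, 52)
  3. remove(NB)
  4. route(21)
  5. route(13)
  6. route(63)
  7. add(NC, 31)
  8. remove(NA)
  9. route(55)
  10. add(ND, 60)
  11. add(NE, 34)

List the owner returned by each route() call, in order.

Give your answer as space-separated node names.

Answer: NA NA NA NC

Derivation:
Op 1: add NA@89 -> ring=[89:NA]
Op 2: add NB@52 -> ring=[52:NB,89:NA]
Op 3: remove NB -> ring=[89:NA]
Op 4: route key 21: smallest pos >= 21 is 89 -> NA
Op 5: route key 13: smallest pos >= 13 is 89 -> NA
Op 6: route key 63: smallest pos >= 63 is 89 -> NA
Op 7: add NC@31 -> ring=[31:NC,89:NA]
Op 8: remove NA -> ring=[31:NC]
Op 9: route key 55: none >= 55, wrap to smallest pos 31 -> NC
Op 10: add ND@60 -> ring=[31:NC,60:ND]
Op 11: add NE@34 -> ring=[31:NC,34:NE,60:ND]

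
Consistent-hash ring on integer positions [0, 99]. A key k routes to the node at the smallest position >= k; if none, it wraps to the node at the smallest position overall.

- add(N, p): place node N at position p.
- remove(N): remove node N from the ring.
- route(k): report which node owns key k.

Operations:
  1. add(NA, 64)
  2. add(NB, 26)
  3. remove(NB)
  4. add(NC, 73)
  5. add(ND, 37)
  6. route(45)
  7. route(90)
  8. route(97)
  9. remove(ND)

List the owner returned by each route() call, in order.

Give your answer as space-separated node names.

Op 1: add NA@64 -> ring=[64:NA]
Op 2: add NB@26 -> ring=[26:NB,64:NA]
Op 3: remove NB -> ring=[64:NA]
Op 4: add NC@73 -> ring=[64:NA,73:NC]
Op 5: add ND@37 -> ring=[37:ND,64:NA,73:NC]
Op 6: route key 45: smallest pos >= 45 is 64 -> NA
Op 7: route key 90: none >= 90, wrap to smallest pos 37 -> ND
Op 8: route key 97: none >= 97, wrap to smallest pos 37 -> ND
Op 9: remove ND -> ring=[64:NA,73:NC]

Answer: NA ND ND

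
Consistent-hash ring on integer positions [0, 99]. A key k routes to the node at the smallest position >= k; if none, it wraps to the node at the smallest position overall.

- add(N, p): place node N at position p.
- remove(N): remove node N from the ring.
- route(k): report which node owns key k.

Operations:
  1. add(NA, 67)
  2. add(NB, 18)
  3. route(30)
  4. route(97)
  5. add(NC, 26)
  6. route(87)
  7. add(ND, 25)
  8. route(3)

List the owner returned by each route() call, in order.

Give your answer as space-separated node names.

Answer: NA NB NB NB

Derivation:
Op 1: add NA@67 -> ring=[67:NA]
Op 2: add NB@18 -> ring=[18:NB,67:NA]
Op 3: route key 30: smallest pos >= 30 is 67 -> NA
Op 4: route key 97: none >= 97, wrap to smallest pos 18 -> NB
Op 5: add NC@26 -> ring=[18:NB,26:NC,67:NA]
Op 6: route key 87: none >= 87, wrap to smallest pos 18 -> NB
Op 7: add ND@25 -> ring=[18:NB,25:ND,26:NC,67:NA]
Op 8: route key 3: smallest pos >= 3 is 18 -> NB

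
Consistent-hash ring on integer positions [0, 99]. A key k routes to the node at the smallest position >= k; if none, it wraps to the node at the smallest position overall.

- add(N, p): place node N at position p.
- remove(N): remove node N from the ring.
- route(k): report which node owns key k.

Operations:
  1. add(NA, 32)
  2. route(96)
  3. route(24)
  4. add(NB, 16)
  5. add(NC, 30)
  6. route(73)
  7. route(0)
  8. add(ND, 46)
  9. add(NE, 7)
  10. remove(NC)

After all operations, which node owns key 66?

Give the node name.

Answer: NE

Derivation:
Op 1: add NA@32 -> ring=[32:NA]
Op 2: route key 96: none >= 96, wrap to smallest pos 32 -> NA
Op 3: route key 24: smallest pos >= 24 is 32 -> NA
Op 4: add NB@16 -> ring=[16:NB,32:NA]
Op 5: add NC@30 -> ring=[16:NB,30:NC,32:NA]
Op 6: route key 73: none >= 73, wrap to smallest pos 16 -> NB
Op 7: route key 0: smallest pos >= 0 is 16 -> NB
Op 8: add ND@46 -> ring=[16:NB,30:NC,32:NA,46:ND]
Op 9: add NE@7 -> ring=[7:NE,16:NB,30:NC,32:NA,46:ND]
Op 10: remove NC -> ring=[7:NE,16:NB,32:NA,46:ND]
Final route key 66: none >= 66, wrap to smallest pos 7 -> NE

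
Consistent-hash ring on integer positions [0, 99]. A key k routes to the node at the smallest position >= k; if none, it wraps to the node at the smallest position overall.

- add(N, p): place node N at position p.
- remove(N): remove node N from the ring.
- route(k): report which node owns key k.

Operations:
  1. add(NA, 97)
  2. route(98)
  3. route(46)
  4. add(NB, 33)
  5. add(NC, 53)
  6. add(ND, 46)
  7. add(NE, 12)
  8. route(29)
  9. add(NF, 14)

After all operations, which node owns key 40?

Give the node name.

Answer: ND

Derivation:
Op 1: add NA@97 -> ring=[97:NA]
Op 2: route key 98: none >= 98, wrap to smallest pos 97 -> NA
Op 3: route key 46: smallest pos >= 46 is 97 -> NA
Op 4: add NB@33 -> ring=[33:NB,97:NA]
Op 5: add NC@53 -> ring=[33:NB,53:NC,97:NA]
Op 6: add ND@46 -> ring=[33:NB,46:ND,53:NC,97:NA]
Op 7: add NE@12 -> ring=[12:NE,33:NB,46:ND,53:NC,97:NA]
Op 8: route key 29: smallest pos >= 29 is 33 -> NB
Op 9: add NF@14 -> ring=[12:NE,14:NF,33:NB,46:ND,53:NC,97:NA]
Final route key 40: smallest pos >= 40 is 46 -> ND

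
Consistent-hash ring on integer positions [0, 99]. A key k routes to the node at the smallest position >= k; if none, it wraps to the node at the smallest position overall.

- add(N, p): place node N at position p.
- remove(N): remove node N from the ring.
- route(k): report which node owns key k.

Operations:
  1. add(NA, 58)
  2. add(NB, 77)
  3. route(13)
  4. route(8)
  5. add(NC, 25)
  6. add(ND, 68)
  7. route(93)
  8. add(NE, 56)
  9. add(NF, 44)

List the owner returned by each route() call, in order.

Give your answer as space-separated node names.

Op 1: add NA@58 -> ring=[58:NA]
Op 2: add NB@77 -> ring=[58:NA,77:NB]
Op 3: route key 13: smallest pos >= 13 is 58 -> NA
Op 4: route key 8: smallest pos >= 8 is 58 -> NA
Op 5: add NC@25 -> ring=[25:NC,58:NA,77:NB]
Op 6: add ND@68 -> ring=[25:NC,58:NA,68:ND,77:NB]
Op 7: route key 93: none >= 93, wrap to smallest pos 25 -> NC
Op 8: add NE@56 -> ring=[25:NC,56:NE,58:NA,68:ND,77:NB]
Op 9: add NF@44 -> ring=[25:NC,44:NF,56:NE,58:NA,68:ND,77:NB]

Answer: NA NA NC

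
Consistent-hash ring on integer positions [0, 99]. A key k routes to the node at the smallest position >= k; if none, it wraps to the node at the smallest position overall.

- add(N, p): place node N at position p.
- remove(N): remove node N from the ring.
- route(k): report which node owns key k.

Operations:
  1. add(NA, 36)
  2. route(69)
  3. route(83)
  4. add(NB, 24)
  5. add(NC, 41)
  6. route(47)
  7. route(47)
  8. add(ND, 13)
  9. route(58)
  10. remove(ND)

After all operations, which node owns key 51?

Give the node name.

Answer: NB

Derivation:
Op 1: add NA@36 -> ring=[36:NA]
Op 2: route key 69: none >= 69, wrap to smallest pos 36 -> NA
Op 3: route key 83: none >= 83, wrap to smallest pos 36 -> NA
Op 4: add NB@24 -> ring=[24:NB,36:NA]
Op 5: add NC@41 -> ring=[24:NB,36:NA,41:NC]
Op 6: route key 47: none >= 47, wrap to smallest pos 24 -> NB
Op 7: route key 47: none >= 47, wrap to smallest pos 24 -> NB
Op 8: add ND@13 -> ring=[13:ND,24:NB,36:NA,41:NC]
Op 9: route key 58: none >= 58, wrap to smallest pos 13 -> ND
Op 10: remove ND -> ring=[24:NB,36:NA,41:NC]
Final route key 51: none >= 51, wrap to smallest pos 24 -> NB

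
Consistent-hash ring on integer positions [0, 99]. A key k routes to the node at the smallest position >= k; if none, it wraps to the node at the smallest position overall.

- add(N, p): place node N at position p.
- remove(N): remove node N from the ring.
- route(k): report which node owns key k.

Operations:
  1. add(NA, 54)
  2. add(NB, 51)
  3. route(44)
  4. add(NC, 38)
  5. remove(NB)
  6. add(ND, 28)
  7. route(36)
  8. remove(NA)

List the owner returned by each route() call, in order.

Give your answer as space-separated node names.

Answer: NB NC

Derivation:
Op 1: add NA@54 -> ring=[54:NA]
Op 2: add NB@51 -> ring=[51:NB,54:NA]
Op 3: route key 44: smallest pos >= 44 is 51 -> NB
Op 4: add NC@38 -> ring=[38:NC,51:NB,54:NA]
Op 5: remove NB -> ring=[38:NC,54:NA]
Op 6: add ND@28 -> ring=[28:ND,38:NC,54:NA]
Op 7: route key 36: smallest pos >= 36 is 38 -> NC
Op 8: remove NA -> ring=[28:ND,38:NC]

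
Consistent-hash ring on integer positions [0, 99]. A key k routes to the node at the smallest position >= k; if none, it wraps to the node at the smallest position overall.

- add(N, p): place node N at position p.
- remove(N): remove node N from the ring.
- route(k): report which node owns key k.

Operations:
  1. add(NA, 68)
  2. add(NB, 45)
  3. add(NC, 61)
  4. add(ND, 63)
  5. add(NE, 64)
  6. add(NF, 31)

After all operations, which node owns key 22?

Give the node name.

Answer: NF

Derivation:
Op 1: add NA@68 -> ring=[68:NA]
Op 2: add NB@45 -> ring=[45:NB,68:NA]
Op 3: add NC@61 -> ring=[45:NB,61:NC,68:NA]
Op 4: add ND@63 -> ring=[45:NB,61:NC,63:ND,68:NA]
Op 5: add NE@64 -> ring=[45:NB,61:NC,63:ND,64:NE,68:NA]
Op 6: add NF@31 -> ring=[31:NF,45:NB,61:NC,63:ND,64:NE,68:NA]
Final route key 22: smallest pos >= 22 is 31 -> NF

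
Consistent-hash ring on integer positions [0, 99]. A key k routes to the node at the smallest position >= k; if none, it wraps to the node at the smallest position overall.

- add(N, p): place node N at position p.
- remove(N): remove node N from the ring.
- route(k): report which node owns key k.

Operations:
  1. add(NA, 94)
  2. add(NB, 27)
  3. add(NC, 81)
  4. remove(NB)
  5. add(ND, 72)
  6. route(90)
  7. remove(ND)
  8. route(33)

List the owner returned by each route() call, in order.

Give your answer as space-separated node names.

Answer: NA NC

Derivation:
Op 1: add NA@94 -> ring=[94:NA]
Op 2: add NB@27 -> ring=[27:NB,94:NA]
Op 3: add NC@81 -> ring=[27:NB,81:NC,94:NA]
Op 4: remove NB -> ring=[81:NC,94:NA]
Op 5: add ND@72 -> ring=[72:ND,81:NC,94:NA]
Op 6: route key 90: smallest pos >= 90 is 94 -> NA
Op 7: remove ND -> ring=[81:NC,94:NA]
Op 8: route key 33: smallest pos >= 33 is 81 -> NC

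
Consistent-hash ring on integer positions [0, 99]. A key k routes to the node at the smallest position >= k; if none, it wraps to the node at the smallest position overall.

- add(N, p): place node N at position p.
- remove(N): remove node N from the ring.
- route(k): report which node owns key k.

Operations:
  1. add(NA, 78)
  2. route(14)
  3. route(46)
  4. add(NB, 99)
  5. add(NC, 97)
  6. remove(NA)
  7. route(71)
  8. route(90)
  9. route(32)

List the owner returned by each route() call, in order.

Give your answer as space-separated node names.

Op 1: add NA@78 -> ring=[78:NA]
Op 2: route key 14: smallest pos >= 14 is 78 -> NA
Op 3: route key 46: smallest pos >= 46 is 78 -> NA
Op 4: add NB@99 -> ring=[78:NA,99:NB]
Op 5: add NC@97 -> ring=[78:NA,97:NC,99:NB]
Op 6: remove NA -> ring=[97:NC,99:NB]
Op 7: route key 71: smallest pos >= 71 is 97 -> NC
Op 8: route key 90: smallest pos >= 90 is 97 -> NC
Op 9: route key 32: smallest pos >= 32 is 97 -> NC

Answer: NA NA NC NC NC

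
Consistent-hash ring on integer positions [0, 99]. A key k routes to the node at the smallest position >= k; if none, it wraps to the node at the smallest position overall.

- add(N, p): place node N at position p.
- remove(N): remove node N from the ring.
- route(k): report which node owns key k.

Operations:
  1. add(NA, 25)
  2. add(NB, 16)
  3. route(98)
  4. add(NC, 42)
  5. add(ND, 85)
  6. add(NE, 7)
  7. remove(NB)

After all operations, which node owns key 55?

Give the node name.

Op 1: add NA@25 -> ring=[25:NA]
Op 2: add NB@16 -> ring=[16:NB,25:NA]
Op 3: route key 98: none >= 98, wrap to smallest pos 16 -> NB
Op 4: add NC@42 -> ring=[16:NB,25:NA,42:NC]
Op 5: add ND@85 -> ring=[16:NB,25:NA,42:NC,85:ND]
Op 6: add NE@7 -> ring=[7:NE,16:NB,25:NA,42:NC,85:ND]
Op 7: remove NB -> ring=[7:NE,25:NA,42:NC,85:ND]
Final route key 55: smallest pos >= 55 is 85 -> ND

Answer: ND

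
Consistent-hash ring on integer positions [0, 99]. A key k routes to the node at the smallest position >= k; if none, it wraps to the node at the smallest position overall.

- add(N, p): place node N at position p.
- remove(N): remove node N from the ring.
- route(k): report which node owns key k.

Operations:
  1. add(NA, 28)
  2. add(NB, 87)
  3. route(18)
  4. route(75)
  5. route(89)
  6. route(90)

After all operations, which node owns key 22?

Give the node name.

Answer: NA

Derivation:
Op 1: add NA@28 -> ring=[28:NA]
Op 2: add NB@87 -> ring=[28:NA,87:NB]
Op 3: route key 18: smallest pos >= 18 is 28 -> NA
Op 4: route key 75: smallest pos >= 75 is 87 -> NB
Op 5: route key 89: none >= 89, wrap to smallest pos 28 -> NA
Op 6: route key 90: none >= 90, wrap to smallest pos 28 -> NA
Final route key 22: smallest pos >= 22 is 28 -> NA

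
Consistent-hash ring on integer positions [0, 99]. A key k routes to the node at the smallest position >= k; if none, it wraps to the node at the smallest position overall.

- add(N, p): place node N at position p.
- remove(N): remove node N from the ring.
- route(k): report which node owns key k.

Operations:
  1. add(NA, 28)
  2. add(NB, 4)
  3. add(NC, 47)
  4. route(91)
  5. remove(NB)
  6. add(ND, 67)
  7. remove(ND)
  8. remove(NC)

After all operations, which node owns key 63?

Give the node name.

Answer: NA

Derivation:
Op 1: add NA@28 -> ring=[28:NA]
Op 2: add NB@4 -> ring=[4:NB,28:NA]
Op 3: add NC@47 -> ring=[4:NB,28:NA,47:NC]
Op 4: route key 91: none >= 91, wrap to smallest pos 4 -> NB
Op 5: remove NB -> ring=[28:NA,47:NC]
Op 6: add ND@67 -> ring=[28:NA,47:NC,67:ND]
Op 7: remove ND -> ring=[28:NA,47:NC]
Op 8: remove NC -> ring=[28:NA]
Final route key 63: none >= 63, wrap to smallest pos 28 -> NA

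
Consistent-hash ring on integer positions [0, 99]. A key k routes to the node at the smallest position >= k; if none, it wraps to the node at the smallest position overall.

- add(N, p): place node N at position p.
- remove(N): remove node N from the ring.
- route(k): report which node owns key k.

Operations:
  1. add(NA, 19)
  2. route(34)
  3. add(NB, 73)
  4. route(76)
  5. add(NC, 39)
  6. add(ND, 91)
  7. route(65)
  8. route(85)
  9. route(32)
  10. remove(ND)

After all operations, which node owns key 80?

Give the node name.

Answer: NA

Derivation:
Op 1: add NA@19 -> ring=[19:NA]
Op 2: route key 34: none >= 34, wrap to smallest pos 19 -> NA
Op 3: add NB@73 -> ring=[19:NA,73:NB]
Op 4: route key 76: none >= 76, wrap to smallest pos 19 -> NA
Op 5: add NC@39 -> ring=[19:NA,39:NC,73:NB]
Op 6: add ND@91 -> ring=[19:NA,39:NC,73:NB,91:ND]
Op 7: route key 65: smallest pos >= 65 is 73 -> NB
Op 8: route key 85: smallest pos >= 85 is 91 -> ND
Op 9: route key 32: smallest pos >= 32 is 39 -> NC
Op 10: remove ND -> ring=[19:NA,39:NC,73:NB]
Final route key 80: none >= 80, wrap to smallest pos 19 -> NA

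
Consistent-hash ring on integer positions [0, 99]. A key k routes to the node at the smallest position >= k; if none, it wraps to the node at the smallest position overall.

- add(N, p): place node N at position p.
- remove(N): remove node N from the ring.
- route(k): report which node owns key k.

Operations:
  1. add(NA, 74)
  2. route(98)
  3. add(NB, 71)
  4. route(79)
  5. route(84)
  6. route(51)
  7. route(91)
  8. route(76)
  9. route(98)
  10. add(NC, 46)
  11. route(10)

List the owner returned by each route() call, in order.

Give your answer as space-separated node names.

Op 1: add NA@74 -> ring=[74:NA]
Op 2: route key 98: none >= 98, wrap to smallest pos 74 -> NA
Op 3: add NB@71 -> ring=[71:NB,74:NA]
Op 4: route key 79: none >= 79, wrap to smallest pos 71 -> NB
Op 5: route key 84: none >= 84, wrap to smallest pos 71 -> NB
Op 6: route key 51: smallest pos >= 51 is 71 -> NB
Op 7: route key 91: none >= 91, wrap to smallest pos 71 -> NB
Op 8: route key 76: none >= 76, wrap to smallest pos 71 -> NB
Op 9: route key 98: none >= 98, wrap to smallest pos 71 -> NB
Op 10: add NC@46 -> ring=[46:NC,71:NB,74:NA]
Op 11: route key 10: smallest pos >= 10 is 46 -> NC

Answer: NA NB NB NB NB NB NB NC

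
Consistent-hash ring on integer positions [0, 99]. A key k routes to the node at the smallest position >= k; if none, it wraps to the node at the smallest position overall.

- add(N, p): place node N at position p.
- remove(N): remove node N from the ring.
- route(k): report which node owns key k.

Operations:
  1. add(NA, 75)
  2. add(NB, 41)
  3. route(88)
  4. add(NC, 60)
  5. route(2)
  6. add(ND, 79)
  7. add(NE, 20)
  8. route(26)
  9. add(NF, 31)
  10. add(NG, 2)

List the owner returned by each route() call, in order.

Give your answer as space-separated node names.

Op 1: add NA@75 -> ring=[75:NA]
Op 2: add NB@41 -> ring=[41:NB,75:NA]
Op 3: route key 88: none >= 88, wrap to smallest pos 41 -> NB
Op 4: add NC@60 -> ring=[41:NB,60:NC,75:NA]
Op 5: route key 2: smallest pos >= 2 is 41 -> NB
Op 6: add ND@79 -> ring=[41:NB,60:NC,75:NA,79:ND]
Op 7: add NE@20 -> ring=[20:NE,41:NB,60:NC,75:NA,79:ND]
Op 8: route key 26: smallest pos >= 26 is 41 -> NB
Op 9: add NF@31 -> ring=[20:NE,31:NF,41:NB,60:NC,75:NA,79:ND]
Op 10: add NG@2 -> ring=[2:NG,20:NE,31:NF,41:NB,60:NC,75:NA,79:ND]

Answer: NB NB NB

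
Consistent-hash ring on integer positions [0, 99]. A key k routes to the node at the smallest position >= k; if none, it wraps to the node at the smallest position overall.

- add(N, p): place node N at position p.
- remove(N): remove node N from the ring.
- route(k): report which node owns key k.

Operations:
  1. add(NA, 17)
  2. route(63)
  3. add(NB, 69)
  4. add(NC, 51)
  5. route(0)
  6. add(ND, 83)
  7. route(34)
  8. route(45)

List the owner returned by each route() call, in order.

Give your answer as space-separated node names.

Op 1: add NA@17 -> ring=[17:NA]
Op 2: route key 63: none >= 63, wrap to smallest pos 17 -> NA
Op 3: add NB@69 -> ring=[17:NA,69:NB]
Op 4: add NC@51 -> ring=[17:NA,51:NC,69:NB]
Op 5: route key 0: smallest pos >= 0 is 17 -> NA
Op 6: add ND@83 -> ring=[17:NA,51:NC,69:NB,83:ND]
Op 7: route key 34: smallest pos >= 34 is 51 -> NC
Op 8: route key 45: smallest pos >= 45 is 51 -> NC

Answer: NA NA NC NC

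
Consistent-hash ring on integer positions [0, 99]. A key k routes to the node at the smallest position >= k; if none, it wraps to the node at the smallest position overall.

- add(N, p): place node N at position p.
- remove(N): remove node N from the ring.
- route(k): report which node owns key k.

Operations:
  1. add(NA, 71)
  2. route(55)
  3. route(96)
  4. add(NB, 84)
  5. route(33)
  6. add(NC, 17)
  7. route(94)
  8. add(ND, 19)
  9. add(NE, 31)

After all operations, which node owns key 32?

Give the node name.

Answer: NA

Derivation:
Op 1: add NA@71 -> ring=[71:NA]
Op 2: route key 55: smallest pos >= 55 is 71 -> NA
Op 3: route key 96: none >= 96, wrap to smallest pos 71 -> NA
Op 4: add NB@84 -> ring=[71:NA,84:NB]
Op 5: route key 33: smallest pos >= 33 is 71 -> NA
Op 6: add NC@17 -> ring=[17:NC,71:NA,84:NB]
Op 7: route key 94: none >= 94, wrap to smallest pos 17 -> NC
Op 8: add ND@19 -> ring=[17:NC,19:ND,71:NA,84:NB]
Op 9: add NE@31 -> ring=[17:NC,19:ND,31:NE,71:NA,84:NB]
Final route key 32: smallest pos >= 32 is 71 -> NA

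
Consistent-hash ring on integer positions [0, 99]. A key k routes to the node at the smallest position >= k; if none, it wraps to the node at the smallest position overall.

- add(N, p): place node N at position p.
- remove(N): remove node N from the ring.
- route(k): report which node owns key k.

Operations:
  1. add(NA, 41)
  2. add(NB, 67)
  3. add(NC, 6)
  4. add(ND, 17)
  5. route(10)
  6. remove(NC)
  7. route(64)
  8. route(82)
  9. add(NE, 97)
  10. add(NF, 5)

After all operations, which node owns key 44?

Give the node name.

Answer: NB

Derivation:
Op 1: add NA@41 -> ring=[41:NA]
Op 2: add NB@67 -> ring=[41:NA,67:NB]
Op 3: add NC@6 -> ring=[6:NC,41:NA,67:NB]
Op 4: add ND@17 -> ring=[6:NC,17:ND,41:NA,67:NB]
Op 5: route key 10: smallest pos >= 10 is 17 -> ND
Op 6: remove NC -> ring=[17:ND,41:NA,67:NB]
Op 7: route key 64: smallest pos >= 64 is 67 -> NB
Op 8: route key 82: none >= 82, wrap to smallest pos 17 -> ND
Op 9: add NE@97 -> ring=[17:ND,41:NA,67:NB,97:NE]
Op 10: add NF@5 -> ring=[5:NF,17:ND,41:NA,67:NB,97:NE]
Final route key 44: smallest pos >= 44 is 67 -> NB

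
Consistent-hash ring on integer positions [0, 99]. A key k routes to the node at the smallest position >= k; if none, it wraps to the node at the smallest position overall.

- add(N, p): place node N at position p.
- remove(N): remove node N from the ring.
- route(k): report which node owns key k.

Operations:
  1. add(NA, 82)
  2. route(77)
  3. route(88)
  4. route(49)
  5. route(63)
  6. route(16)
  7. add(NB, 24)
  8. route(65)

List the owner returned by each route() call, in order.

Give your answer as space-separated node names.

Answer: NA NA NA NA NA NA

Derivation:
Op 1: add NA@82 -> ring=[82:NA]
Op 2: route key 77: smallest pos >= 77 is 82 -> NA
Op 3: route key 88: none >= 88, wrap to smallest pos 82 -> NA
Op 4: route key 49: smallest pos >= 49 is 82 -> NA
Op 5: route key 63: smallest pos >= 63 is 82 -> NA
Op 6: route key 16: smallest pos >= 16 is 82 -> NA
Op 7: add NB@24 -> ring=[24:NB,82:NA]
Op 8: route key 65: smallest pos >= 65 is 82 -> NA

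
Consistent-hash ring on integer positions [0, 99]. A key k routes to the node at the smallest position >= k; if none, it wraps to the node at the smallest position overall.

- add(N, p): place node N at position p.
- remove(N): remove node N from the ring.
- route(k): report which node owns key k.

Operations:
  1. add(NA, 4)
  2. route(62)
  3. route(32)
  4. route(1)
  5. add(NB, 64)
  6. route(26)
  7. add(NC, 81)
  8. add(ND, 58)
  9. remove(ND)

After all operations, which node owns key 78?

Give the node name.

Answer: NC

Derivation:
Op 1: add NA@4 -> ring=[4:NA]
Op 2: route key 62: none >= 62, wrap to smallest pos 4 -> NA
Op 3: route key 32: none >= 32, wrap to smallest pos 4 -> NA
Op 4: route key 1: smallest pos >= 1 is 4 -> NA
Op 5: add NB@64 -> ring=[4:NA,64:NB]
Op 6: route key 26: smallest pos >= 26 is 64 -> NB
Op 7: add NC@81 -> ring=[4:NA,64:NB,81:NC]
Op 8: add ND@58 -> ring=[4:NA,58:ND,64:NB,81:NC]
Op 9: remove ND -> ring=[4:NA,64:NB,81:NC]
Final route key 78: smallest pos >= 78 is 81 -> NC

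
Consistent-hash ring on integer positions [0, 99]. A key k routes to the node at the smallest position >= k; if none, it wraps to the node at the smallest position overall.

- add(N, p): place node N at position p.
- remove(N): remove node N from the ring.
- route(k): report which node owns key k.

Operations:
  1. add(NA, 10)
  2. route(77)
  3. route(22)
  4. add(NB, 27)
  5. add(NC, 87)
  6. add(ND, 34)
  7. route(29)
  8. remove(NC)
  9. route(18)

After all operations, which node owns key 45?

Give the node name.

Op 1: add NA@10 -> ring=[10:NA]
Op 2: route key 77: none >= 77, wrap to smallest pos 10 -> NA
Op 3: route key 22: none >= 22, wrap to smallest pos 10 -> NA
Op 4: add NB@27 -> ring=[10:NA,27:NB]
Op 5: add NC@87 -> ring=[10:NA,27:NB,87:NC]
Op 6: add ND@34 -> ring=[10:NA,27:NB,34:ND,87:NC]
Op 7: route key 29: smallest pos >= 29 is 34 -> ND
Op 8: remove NC -> ring=[10:NA,27:NB,34:ND]
Op 9: route key 18: smallest pos >= 18 is 27 -> NB
Final route key 45: none >= 45, wrap to smallest pos 10 -> NA

Answer: NA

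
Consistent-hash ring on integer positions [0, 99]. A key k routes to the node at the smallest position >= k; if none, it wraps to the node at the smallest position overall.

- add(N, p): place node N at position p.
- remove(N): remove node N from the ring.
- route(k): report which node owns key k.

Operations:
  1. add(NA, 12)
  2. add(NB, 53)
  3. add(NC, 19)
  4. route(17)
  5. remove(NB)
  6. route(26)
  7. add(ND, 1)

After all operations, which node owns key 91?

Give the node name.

Op 1: add NA@12 -> ring=[12:NA]
Op 2: add NB@53 -> ring=[12:NA,53:NB]
Op 3: add NC@19 -> ring=[12:NA,19:NC,53:NB]
Op 4: route key 17: smallest pos >= 17 is 19 -> NC
Op 5: remove NB -> ring=[12:NA,19:NC]
Op 6: route key 26: none >= 26, wrap to smallest pos 12 -> NA
Op 7: add ND@1 -> ring=[1:ND,12:NA,19:NC]
Final route key 91: none >= 91, wrap to smallest pos 1 -> ND

Answer: ND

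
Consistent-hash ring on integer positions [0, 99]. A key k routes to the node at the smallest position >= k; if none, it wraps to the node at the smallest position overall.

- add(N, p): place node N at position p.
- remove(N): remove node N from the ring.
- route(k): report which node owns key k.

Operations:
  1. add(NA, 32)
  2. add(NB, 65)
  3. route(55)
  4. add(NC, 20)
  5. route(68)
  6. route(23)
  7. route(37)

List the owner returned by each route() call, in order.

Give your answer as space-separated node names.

Answer: NB NC NA NB

Derivation:
Op 1: add NA@32 -> ring=[32:NA]
Op 2: add NB@65 -> ring=[32:NA,65:NB]
Op 3: route key 55: smallest pos >= 55 is 65 -> NB
Op 4: add NC@20 -> ring=[20:NC,32:NA,65:NB]
Op 5: route key 68: none >= 68, wrap to smallest pos 20 -> NC
Op 6: route key 23: smallest pos >= 23 is 32 -> NA
Op 7: route key 37: smallest pos >= 37 is 65 -> NB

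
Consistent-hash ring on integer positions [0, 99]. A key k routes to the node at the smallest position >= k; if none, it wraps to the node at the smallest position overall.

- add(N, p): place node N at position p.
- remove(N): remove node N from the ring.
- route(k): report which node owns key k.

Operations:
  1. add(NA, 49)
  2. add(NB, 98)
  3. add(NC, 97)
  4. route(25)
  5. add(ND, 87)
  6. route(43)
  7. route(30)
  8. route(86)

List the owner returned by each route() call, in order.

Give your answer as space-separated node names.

Answer: NA NA NA ND

Derivation:
Op 1: add NA@49 -> ring=[49:NA]
Op 2: add NB@98 -> ring=[49:NA,98:NB]
Op 3: add NC@97 -> ring=[49:NA,97:NC,98:NB]
Op 4: route key 25: smallest pos >= 25 is 49 -> NA
Op 5: add ND@87 -> ring=[49:NA,87:ND,97:NC,98:NB]
Op 6: route key 43: smallest pos >= 43 is 49 -> NA
Op 7: route key 30: smallest pos >= 30 is 49 -> NA
Op 8: route key 86: smallest pos >= 86 is 87 -> ND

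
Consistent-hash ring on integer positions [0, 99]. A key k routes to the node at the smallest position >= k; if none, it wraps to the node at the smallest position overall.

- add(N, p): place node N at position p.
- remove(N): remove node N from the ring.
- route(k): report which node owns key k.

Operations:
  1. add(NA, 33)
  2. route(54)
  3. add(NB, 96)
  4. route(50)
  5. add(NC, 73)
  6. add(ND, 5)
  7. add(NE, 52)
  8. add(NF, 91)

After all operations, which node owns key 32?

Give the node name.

Answer: NA

Derivation:
Op 1: add NA@33 -> ring=[33:NA]
Op 2: route key 54: none >= 54, wrap to smallest pos 33 -> NA
Op 3: add NB@96 -> ring=[33:NA,96:NB]
Op 4: route key 50: smallest pos >= 50 is 96 -> NB
Op 5: add NC@73 -> ring=[33:NA,73:NC,96:NB]
Op 6: add ND@5 -> ring=[5:ND,33:NA,73:NC,96:NB]
Op 7: add NE@52 -> ring=[5:ND,33:NA,52:NE,73:NC,96:NB]
Op 8: add NF@91 -> ring=[5:ND,33:NA,52:NE,73:NC,91:NF,96:NB]
Final route key 32: smallest pos >= 32 is 33 -> NA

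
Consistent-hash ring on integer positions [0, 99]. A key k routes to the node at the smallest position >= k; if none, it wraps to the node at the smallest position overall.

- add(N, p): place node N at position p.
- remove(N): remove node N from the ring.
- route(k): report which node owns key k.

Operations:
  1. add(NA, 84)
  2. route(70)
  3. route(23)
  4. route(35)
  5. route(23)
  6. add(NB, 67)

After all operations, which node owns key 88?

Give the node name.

Answer: NB

Derivation:
Op 1: add NA@84 -> ring=[84:NA]
Op 2: route key 70: smallest pos >= 70 is 84 -> NA
Op 3: route key 23: smallest pos >= 23 is 84 -> NA
Op 4: route key 35: smallest pos >= 35 is 84 -> NA
Op 5: route key 23: smallest pos >= 23 is 84 -> NA
Op 6: add NB@67 -> ring=[67:NB,84:NA]
Final route key 88: none >= 88, wrap to smallest pos 67 -> NB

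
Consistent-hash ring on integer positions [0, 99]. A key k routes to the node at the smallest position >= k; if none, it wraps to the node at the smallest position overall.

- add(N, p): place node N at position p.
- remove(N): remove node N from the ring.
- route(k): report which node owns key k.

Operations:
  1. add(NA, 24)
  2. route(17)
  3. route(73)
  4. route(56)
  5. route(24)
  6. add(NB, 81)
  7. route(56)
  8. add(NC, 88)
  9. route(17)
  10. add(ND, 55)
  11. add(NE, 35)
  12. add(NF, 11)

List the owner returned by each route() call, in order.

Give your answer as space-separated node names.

Answer: NA NA NA NA NB NA

Derivation:
Op 1: add NA@24 -> ring=[24:NA]
Op 2: route key 17: smallest pos >= 17 is 24 -> NA
Op 3: route key 73: none >= 73, wrap to smallest pos 24 -> NA
Op 4: route key 56: none >= 56, wrap to smallest pos 24 -> NA
Op 5: route key 24: smallest pos >= 24 is 24 -> NA
Op 6: add NB@81 -> ring=[24:NA,81:NB]
Op 7: route key 56: smallest pos >= 56 is 81 -> NB
Op 8: add NC@88 -> ring=[24:NA,81:NB,88:NC]
Op 9: route key 17: smallest pos >= 17 is 24 -> NA
Op 10: add ND@55 -> ring=[24:NA,55:ND,81:NB,88:NC]
Op 11: add NE@35 -> ring=[24:NA,35:NE,55:ND,81:NB,88:NC]
Op 12: add NF@11 -> ring=[11:NF,24:NA,35:NE,55:ND,81:NB,88:NC]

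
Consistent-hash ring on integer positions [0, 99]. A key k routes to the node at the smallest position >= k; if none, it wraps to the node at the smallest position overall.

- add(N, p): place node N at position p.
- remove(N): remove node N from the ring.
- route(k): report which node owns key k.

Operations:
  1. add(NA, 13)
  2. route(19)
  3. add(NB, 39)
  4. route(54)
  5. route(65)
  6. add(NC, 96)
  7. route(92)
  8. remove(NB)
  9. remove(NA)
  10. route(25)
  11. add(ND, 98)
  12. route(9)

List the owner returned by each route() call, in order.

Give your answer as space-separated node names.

Op 1: add NA@13 -> ring=[13:NA]
Op 2: route key 19: none >= 19, wrap to smallest pos 13 -> NA
Op 3: add NB@39 -> ring=[13:NA,39:NB]
Op 4: route key 54: none >= 54, wrap to smallest pos 13 -> NA
Op 5: route key 65: none >= 65, wrap to smallest pos 13 -> NA
Op 6: add NC@96 -> ring=[13:NA,39:NB,96:NC]
Op 7: route key 92: smallest pos >= 92 is 96 -> NC
Op 8: remove NB -> ring=[13:NA,96:NC]
Op 9: remove NA -> ring=[96:NC]
Op 10: route key 25: smallest pos >= 25 is 96 -> NC
Op 11: add ND@98 -> ring=[96:NC,98:ND]
Op 12: route key 9: smallest pos >= 9 is 96 -> NC

Answer: NA NA NA NC NC NC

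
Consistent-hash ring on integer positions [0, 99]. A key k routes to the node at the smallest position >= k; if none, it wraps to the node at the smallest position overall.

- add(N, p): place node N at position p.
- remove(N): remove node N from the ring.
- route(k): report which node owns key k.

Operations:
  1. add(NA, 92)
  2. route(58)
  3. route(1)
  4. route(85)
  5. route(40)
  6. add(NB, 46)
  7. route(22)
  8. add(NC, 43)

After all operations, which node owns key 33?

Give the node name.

Op 1: add NA@92 -> ring=[92:NA]
Op 2: route key 58: smallest pos >= 58 is 92 -> NA
Op 3: route key 1: smallest pos >= 1 is 92 -> NA
Op 4: route key 85: smallest pos >= 85 is 92 -> NA
Op 5: route key 40: smallest pos >= 40 is 92 -> NA
Op 6: add NB@46 -> ring=[46:NB,92:NA]
Op 7: route key 22: smallest pos >= 22 is 46 -> NB
Op 8: add NC@43 -> ring=[43:NC,46:NB,92:NA]
Final route key 33: smallest pos >= 33 is 43 -> NC

Answer: NC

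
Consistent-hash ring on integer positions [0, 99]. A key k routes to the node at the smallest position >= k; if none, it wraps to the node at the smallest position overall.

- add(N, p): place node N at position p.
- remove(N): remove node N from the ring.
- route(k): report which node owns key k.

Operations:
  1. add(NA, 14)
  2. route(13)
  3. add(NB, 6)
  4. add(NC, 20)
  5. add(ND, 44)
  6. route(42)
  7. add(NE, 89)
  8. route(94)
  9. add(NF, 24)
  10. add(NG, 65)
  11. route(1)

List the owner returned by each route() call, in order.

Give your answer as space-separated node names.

Answer: NA ND NB NB

Derivation:
Op 1: add NA@14 -> ring=[14:NA]
Op 2: route key 13: smallest pos >= 13 is 14 -> NA
Op 3: add NB@6 -> ring=[6:NB,14:NA]
Op 4: add NC@20 -> ring=[6:NB,14:NA,20:NC]
Op 5: add ND@44 -> ring=[6:NB,14:NA,20:NC,44:ND]
Op 6: route key 42: smallest pos >= 42 is 44 -> ND
Op 7: add NE@89 -> ring=[6:NB,14:NA,20:NC,44:ND,89:NE]
Op 8: route key 94: none >= 94, wrap to smallest pos 6 -> NB
Op 9: add NF@24 -> ring=[6:NB,14:NA,20:NC,24:NF,44:ND,89:NE]
Op 10: add NG@65 -> ring=[6:NB,14:NA,20:NC,24:NF,44:ND,65:NG,89:NE]
Op 11: route key 1: smallest pos >= 1 is 6 -> NB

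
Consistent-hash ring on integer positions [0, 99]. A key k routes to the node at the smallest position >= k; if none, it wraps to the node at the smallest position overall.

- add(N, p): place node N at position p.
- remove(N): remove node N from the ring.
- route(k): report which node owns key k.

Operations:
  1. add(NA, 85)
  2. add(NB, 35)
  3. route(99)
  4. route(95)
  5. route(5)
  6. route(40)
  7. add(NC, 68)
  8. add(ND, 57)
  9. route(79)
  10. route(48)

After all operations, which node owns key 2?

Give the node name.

Op 1: add NA@85 -> ring=[85:NA]
Op 2: add NB@35 -> ring=[35:NB,85:NA]
Op 3: route key 99: none >= 99, wrap to smallest pos 35 -> NB
Op 4: route key 95: none >= 95, wrap to smallest pos 35 -> NB
Op 5: route key 5: smallest pos >= 5 is 35 -> NB
Op 6: route key 40: smallest pos >= 40 is 85 -> NA
Op 7: add NC@68 -> ring=[35:NB,68:NC,85:NA]
Op 8: add ND@57 -> ring=[35:NB,57:ND,68:NC,85:NA]
Op 9: route key 79: smallest pos >= 79 is 85 -> NA
Op 10: route key 48: smallest pos >= 48 is 57 -> ND
Final route key 2: smallest pos >= 2 is 35 -> NB

Answer: NB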